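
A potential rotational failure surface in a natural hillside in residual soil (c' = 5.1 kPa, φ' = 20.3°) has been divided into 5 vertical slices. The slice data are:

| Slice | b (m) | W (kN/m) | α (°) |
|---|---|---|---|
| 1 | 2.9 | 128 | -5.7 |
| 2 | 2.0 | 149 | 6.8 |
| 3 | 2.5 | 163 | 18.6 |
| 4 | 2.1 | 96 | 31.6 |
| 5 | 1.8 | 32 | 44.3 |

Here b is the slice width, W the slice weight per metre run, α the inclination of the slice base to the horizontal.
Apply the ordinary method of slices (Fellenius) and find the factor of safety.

Ordinary method of slices: FS = Σ[c'·Δl_i + (W_i cosα_i)·tanφ'] / Σ W_i sinα_i, with Δl_i = b_i / cosα_i.
Slice 1: Δl = 2.9/cos(-5.7°) = 2.914 m; N'_1 = 128·cos(-5.7°) = 127.4; c'Δl = 14.86; W sinα = -12.7
Slice 2: Δl = 2.0/cos6.8° = 2.014 m; N'_2 = 149·cos6.8° = 148.0; c'Δl = 10.27; W sinα = 17.6
Slice 3: Δl = 2.5/cos18.6° = 2.638 m; N'_3 = 163·cos18.6° = 154.5; c'Δl = 13.45; W sinα = 52.0
Slice 4: Δl = 2.1/cos31.6° = 2.466 m; N'_4 = 96·cos31.6° = 81.8; c'Δl = 12.57; W sinα = 50.3
Slice 5: Δl = 1.8/cos44.3° = 2.515 m; N'_5 = 32·cos44.3° = 22.9; c'Δl = 12.83; W sinα = 22.3
Σc'Δl = 64.0 kN/m; ΣN' = 534.5 kN/m; ΣW sinα = 129.6 kN/m
Resisting = 64.0 + 534.5·tan20.3° = 64.0 + 197.7 = 261.7 kN/m
FS = 261.7 / 129.6 = 2.020

FS = 2.02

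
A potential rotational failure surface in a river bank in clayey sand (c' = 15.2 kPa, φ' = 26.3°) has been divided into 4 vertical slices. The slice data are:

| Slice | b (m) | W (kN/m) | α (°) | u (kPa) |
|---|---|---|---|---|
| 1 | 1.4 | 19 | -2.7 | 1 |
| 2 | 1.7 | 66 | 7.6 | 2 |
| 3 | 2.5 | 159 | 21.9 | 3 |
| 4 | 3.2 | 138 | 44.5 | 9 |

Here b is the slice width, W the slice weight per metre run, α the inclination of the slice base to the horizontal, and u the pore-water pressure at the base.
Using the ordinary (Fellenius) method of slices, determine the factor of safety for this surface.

FS = 1.79

Ordinary method of slices: FS = Σ[c'·Δl_i + (W_i cosα_i − u_i·Δl_i)·tanφ'] / Σ W_i sinα_i, with Δl_i = b_i / cosα_i.
Slice 1: Δl = 1.4/cos(-2.7°) = 1.402 m; N'_1 = 19·cos(-2.7°) − 1·1.402 = 17.6; c'Δl = 21.30; W sinα = -0.9
Slice 2: Δl = 1.7/cos7.6° = 1.715 m; N'_2 = 66·cos7.6° − 2·1.715 = 62.0; c'Δl = 26.07; W sinα = 8.7
Slice 3: Δl = 2.5/cos21.9° = 2.694 m; N'_3 = 159·cos21.9° − 3·2.694 = 139.4; c'Δl = 40.96; W sinα = 59.3
Slice 4: Δl = 3.2/cos44.5° = 4.487 m; N'_4 = 138·cos44.5° − 9·4.487 = 58.1; c'Δl = 68.19; W sinα = 96.7
Σc'Δl = 156.5 kN/m; ΣN' = 277.1 kN/m; ΣW sinα = 163.9 kN/m
Resisting = 156.5 + 277.1·tan26.3° = 156.5 + 136.9 = 293.5 kN/m
FS = 293.5 / 163.9 = 1.791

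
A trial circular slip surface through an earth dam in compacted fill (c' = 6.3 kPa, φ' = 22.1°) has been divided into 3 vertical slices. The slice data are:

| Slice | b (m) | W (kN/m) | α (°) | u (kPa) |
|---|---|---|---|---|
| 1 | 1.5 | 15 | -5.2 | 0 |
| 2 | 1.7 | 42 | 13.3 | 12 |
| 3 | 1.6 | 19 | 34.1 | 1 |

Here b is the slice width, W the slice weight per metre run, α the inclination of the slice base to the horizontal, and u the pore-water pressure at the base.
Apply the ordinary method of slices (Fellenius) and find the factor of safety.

FS = 2.77

Ordinary method of slices: FS = Σ[c'·Δl_i + (W_i cosα_i − u_i·Δl_i)·tanφ'] / Σ W_i sinα_i, with Δl_i = b_i / cosα_i.
Slice 1: Δl = 1.5/cos(-5.2°) = 1.506 m; N'_1 = 15·cos(-5.2°) − 0·1.506 = 14.9; c'Δl = 9.49; W sinα = -1.4
Slice 2: Δl = 1.7/cos13.3° = 1.747 m; N'_2 = 42·cos13.3° − 12·1.747 = 19.9; c'Δl = 11.01; W sinα = 9.7
Slice 3: Δl = 1.6/cos34.1° = 1.932 m; N'_3 = 19·cos34.1° − 1·1.932 = 13.8; c'Δl = 12.17; W sinα = 10.7
Σc'Δl = 32.7 kN/m; ΣN' = 48.7 kN/m; ΣW sinα = 19.0 kN/m
Resisting = 32.7 + 48.7·tan22.1° = 32.7 + 19.8 = 52.4 kN/m
FS = 52.4 / 19.0 = 2.766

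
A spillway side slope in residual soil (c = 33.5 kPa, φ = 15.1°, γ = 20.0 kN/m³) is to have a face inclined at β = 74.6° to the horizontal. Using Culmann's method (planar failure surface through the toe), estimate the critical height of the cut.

H_c = 12.66 m

Culmann's analysis gives the critical failure plane at α_cr = (β + φ)/2 = (74.6 + 15.1)/2 = 44.8°, and the critical height
H_c = (4c/γ) · sinβ cosφ / [1 − cos(β − φ)]
    = (4·33.5/20.0) · sin74.6°·cos15.1° / [1 − cos(59.5°)]
    = 6.700 · 0.9641·0.9655 / [1 − 0.5075]
    = 6.700 · 0.9308 / 0.4925
    = 12.66 m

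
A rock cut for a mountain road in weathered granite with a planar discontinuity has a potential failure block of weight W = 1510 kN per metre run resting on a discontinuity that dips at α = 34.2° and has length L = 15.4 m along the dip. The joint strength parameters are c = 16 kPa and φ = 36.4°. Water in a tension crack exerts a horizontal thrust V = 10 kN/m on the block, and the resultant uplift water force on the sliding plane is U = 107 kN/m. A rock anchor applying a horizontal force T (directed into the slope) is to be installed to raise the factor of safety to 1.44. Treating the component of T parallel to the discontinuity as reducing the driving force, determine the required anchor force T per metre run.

T = 93 kN/m

Resolving forces along and normal to the sliding plane, with the horizontal anchor force T adding T·sinα to the effective normal force and T·cosα acting up the plane against the driving force:
FS = [cL + (W cosα − U − V sinα + T sinα) tanφ] / [W sinα + V cosα − T cosα]
Without the anchor: N' = 1136.3 kN/m, driving T_d = 857.0 kN/m, resisting R = 16·15.4 + 1136.3·tan36.4° = 1084.1 kN/m, FS = 1.27.
Setting FS = 1.44 and solving for T:
1.44·(857.0 − T cos34.2°) = 1084.1 + T sin34.2°·tan36.4°
T·(sin34.2°·tan36.4° + 1.44·cos34.2°) = 1.44·857.0 − 1084.1
T·(0.5621·0.7373 + 1.44·0.8271) = 1234.1 − 1084.1 = 150.0
T·1.6054 = 150.0
T = 93.4 kN/m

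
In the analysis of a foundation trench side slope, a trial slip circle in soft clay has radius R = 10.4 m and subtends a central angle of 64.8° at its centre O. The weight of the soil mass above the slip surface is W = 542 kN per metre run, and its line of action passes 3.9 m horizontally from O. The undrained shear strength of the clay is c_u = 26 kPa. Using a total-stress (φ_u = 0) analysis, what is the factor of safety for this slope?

FS = 1.50

Taking moments about the centre O, the resisting moment is provided by the undrained shear strength acting along the arc:
Arc length L_a = R·θ = 10.4·(64.8°·π/180) = 10.4·1.1310 = 11.76 m
M_R = c_u·L_a·R = 26·11.76·10.4 = 3180.5 kN·m/m
M_D = W·d = 542·3.9 = 2113.8 kN·m/m
FS = M_R / M_D = 3180.5 / 2113.8 = 1.505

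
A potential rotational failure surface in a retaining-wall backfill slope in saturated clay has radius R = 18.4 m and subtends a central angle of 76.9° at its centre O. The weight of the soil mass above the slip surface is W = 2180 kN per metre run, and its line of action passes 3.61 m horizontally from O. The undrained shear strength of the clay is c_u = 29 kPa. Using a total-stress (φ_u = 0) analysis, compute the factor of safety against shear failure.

FS = 1.67

Taking moments about the centre O, the resisting moment is provided by the undrained shear strength acting along the arc:
Arc length L_a = R·θ = 18.4·(76.9°·π/180) = 18.4·1.3422 = 24.70 m
M_R = c_u·L_a·R = 29·24.70·18.4 = 13177.6 kN·m/m
M_D = W·d = 2180·3.61 = 7869.8 kN·m/m
FS = M_R / M_D = 13177.6 / 7869.8 = 1.674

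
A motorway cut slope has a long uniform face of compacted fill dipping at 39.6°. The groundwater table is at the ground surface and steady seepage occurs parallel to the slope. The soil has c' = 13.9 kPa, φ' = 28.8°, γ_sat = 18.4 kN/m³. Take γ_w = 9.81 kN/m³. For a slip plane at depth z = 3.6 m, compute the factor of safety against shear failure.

With seepage parallel to the slope and the water table at the surface, the effective normal stress on the slip plane uses the buoyant unit weight γ' = γ_sat − γ_w while the driving shear stress uses γ_sat:
FS = [c' + γ' z cos²β tanφ'] / [γ_sat z sinβ cosβ]
γ' = 18.4 − 9.81 = 8.59 kN/m³
Numerator = 13.9 + 8.59·3.6·cos²39.6°·tan28.8° = 13.9 + 8.59·3.6·0.5937·0.5498 = 23.993 kPa
Denominator = 18.4·3.6·sin39.6°·cos39.6° = 18.4·3.6·0.6374·0.7705 = 32.533 kPa
FS = 23.993 / 32.533 = 0.737

FS = 0.74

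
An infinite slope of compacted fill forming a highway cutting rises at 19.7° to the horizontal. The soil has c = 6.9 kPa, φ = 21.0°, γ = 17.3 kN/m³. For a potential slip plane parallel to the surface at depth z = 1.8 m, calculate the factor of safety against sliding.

For an infinite slope with a slip plane parallel to the surface (no pore pressure): FS = [c + γz cos²β tanφ] / [γz sinβ cosβ].
γz = 17.3·1.8 = 31.14 kN/m²
Numerator = 6.9 + 31.14·cos²19.7°·tan21.0° = 6.9 + 31.14·0.8864·0.3839 = 17.495 kPa
Denominator = 31.14·sin19.7°·cos19.7° = 31.14·0.3371·0.9415 = 9.883 kPa
FS = 17.495 / 9.883 = 1.770

FS = 1.77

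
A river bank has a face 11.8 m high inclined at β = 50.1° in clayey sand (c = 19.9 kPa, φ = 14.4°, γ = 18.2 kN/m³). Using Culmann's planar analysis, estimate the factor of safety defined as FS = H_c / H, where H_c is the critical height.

H_c = (4c/γ) · sinβ cosφ / [1 − cos(β − φ)]
    = (4·19.9/18.2) · sin50.1°·cos14.4° / [1 − cos35.7°]
    = 4.374 · 0.7431 / 0.1879 = 17.29 m
FS = H_c / H = 17.29 / 11.8 = 1.466

FS = 1.47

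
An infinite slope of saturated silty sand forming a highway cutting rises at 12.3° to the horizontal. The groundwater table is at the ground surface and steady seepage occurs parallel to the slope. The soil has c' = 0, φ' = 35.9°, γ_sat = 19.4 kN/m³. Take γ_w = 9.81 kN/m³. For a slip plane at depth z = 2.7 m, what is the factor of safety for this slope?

FS = 1.64

With seepage parallel to the slope and the water table at the surface, the effective normal stress on the slip plane uses the buoyant unit weight γ' = γ_sat − γ_w while the driving shear stress uses γ_sat:
FS = [c' + γ' z cos²β tanφ'] / [γ_sat z sinβ cosβ]
(For c' = 0 this reduces to FS = (γ'/γ_sat)·tanφ'/tanβ.)
γ' = 19.4 − 9.81 = 9.59 kN/m³
Numerator = 0.0 + 9.59·2.7·cos²12.3°·tan35.9° = 0.0 + 9.59·2.7·0.9546·0.7239 = 17.893 kPa
Denominator = 19.4·2.7·sin12.3°·cos12.3° = 19.4·2.7·0.2130·0.9770 = 10.902 kPa
FS = 17.893 / 10.902 = 1.641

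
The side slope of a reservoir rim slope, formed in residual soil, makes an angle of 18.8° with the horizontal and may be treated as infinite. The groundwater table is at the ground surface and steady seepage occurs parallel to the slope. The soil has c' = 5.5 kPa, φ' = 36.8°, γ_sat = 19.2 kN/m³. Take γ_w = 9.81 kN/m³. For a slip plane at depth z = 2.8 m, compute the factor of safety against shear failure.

FS = 1.41

With seepage parallel to the slope and the water table at the surface, the effective normal stress on the slip plane uses the buoyant unit weight γ' = γ_sat − γ_w while the driving shear stress uses γ_sat:
FS = [c' + γ' z cos²β tanφ'] / [γ_sat z sinβ cosβ]
γ' = 19.2 − 9.81 = 9.39 kN/m³
Numerator = 5.5 + 9.39·2.8·cos²18.8°·tan36.8° = 5.5 + 9.39·2.8·0.8961·0.7481 = 23.126 kPa
Denominator = 19.2·2.8·sin18.8°·cos18.8° = 19.2·2.8·0.3223·0.9466 = 16.401 kPa
FS = 23.126 / 16.401 = 1.410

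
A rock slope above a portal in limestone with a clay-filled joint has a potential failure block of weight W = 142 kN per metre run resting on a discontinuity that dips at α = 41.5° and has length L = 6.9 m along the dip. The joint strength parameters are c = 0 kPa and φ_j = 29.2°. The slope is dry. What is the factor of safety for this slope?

FS = 0.63

Resolving the block weight along and normal to the plane and applying the Mohr–Coulomb strength on the joint:
N' = W cosα = 142·cos41.5° = 106.4 kN/m
Driving force T = W sinα = 142·sin41.5° = 94.1 kN/m
Resisting force R = c·L + N'·tanφ_j = 0·6.9 + 106.4·tan29.2° = 0.0 + 59.4 = 59.4 kN/m
FS = R / T = 59.4 / 94.1 = 0.632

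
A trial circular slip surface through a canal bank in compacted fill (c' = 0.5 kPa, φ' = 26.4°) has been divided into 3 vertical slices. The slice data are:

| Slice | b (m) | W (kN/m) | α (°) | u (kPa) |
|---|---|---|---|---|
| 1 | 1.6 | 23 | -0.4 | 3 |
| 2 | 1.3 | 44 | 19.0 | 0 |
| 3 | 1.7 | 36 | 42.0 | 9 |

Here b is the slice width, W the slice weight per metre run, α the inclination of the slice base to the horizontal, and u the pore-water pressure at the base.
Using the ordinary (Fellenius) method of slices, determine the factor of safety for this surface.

Ordinary method of slices: FS = Σ[c'·Δl_i + (W_i cosα_i − u_i·Δl_i)·tanφ'] / Σ W_i sinα_i, with Δl_i = b_i / cosα_i.
Slice 1: Δl = 1.6/cos(-0.4°) = 1.600 m; N'_1 = 23·cos(-0.4°) − 3·1.600 = 18.2; c'Δl = 0.80; W sinα = -0.2
Slice 2: Δl = 1.3/cos19.0° = 1.375 m; N'_2 = 44·cos19.0° − 0·1.375 = 41.6; c'Δl = 0.69; W sinα = 14.3
Slice 3: Δl = 1.7/cos42.0° = 2.288 m; N'_3 = 36·cos42.0° − 9·2.288 = 6.2; c'Δl = 1.14; W sinα = 24.1
Σc'Δl = 2.6 kN/m; ΣN' = 66.0 kN/m; ΣW sinα = 38.3 kN/m
Resisting = 2.6 + 66.0·tan26.4° = 2.6 + 32.7 = 35.4 kN/m
FS = 35.4 / 38.3 = 0.925

FS = 0.92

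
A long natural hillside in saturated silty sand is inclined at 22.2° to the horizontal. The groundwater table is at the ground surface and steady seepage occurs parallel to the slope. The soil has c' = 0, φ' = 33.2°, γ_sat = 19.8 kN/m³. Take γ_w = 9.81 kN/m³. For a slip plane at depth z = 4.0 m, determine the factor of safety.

FS = 0.81

With seepage parallel to the slope and the water table at the surface, the effective normal stress on the slip plane uses the buoyant unit weight γ' = γ_sat − γ_w while the driving shear stress uses γ_sat:
FS = [c' + γ' z cos²β tanφ'] / [γ_sat z sinβ cosβ]
(For c' = 0 this reduces to FS = (γ'/γ_sat)·tanφ'/tanβ.)
γ' = 19.8 − 9.81 = 9.99 kN/m³
Numerator = 0.0 + 9.99·4.0·cos²22.2°·tan33.2° = 0.0 + 9.99·4.0·0.8572·0.6544 = 22.416 kPa
Denominator = 19.8·4.0·sin22.2°·cos22.2° = 19.8·4.0·0.3778·0.9259 = 27.707 kPa
FS = 22.416 / 27.707 = 0.809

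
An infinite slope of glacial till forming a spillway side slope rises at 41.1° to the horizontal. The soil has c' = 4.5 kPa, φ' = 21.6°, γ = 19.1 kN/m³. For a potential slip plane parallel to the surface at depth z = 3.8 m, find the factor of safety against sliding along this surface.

FS = 0.58

For an infinite slope with a slip plane parallel to the surface (no pore pressure): FS = [c' + γz cos²β tanφ'] / [γz sinβ cosβ].
γz = 19.1·3.8 = 72.58 kN/m²
Numerator = 4.5 + 72.58·cos²41.1°·tan21.6° = 4.5 + 72.58·0.5679·0.3959 = 20.818 kPa
Denominator = 72.58·sin41.1°·cos41.1° = 72.58·0.6574·0.7536 = 35.954 kPa
FS = 20.818 / 35.954 = 0.579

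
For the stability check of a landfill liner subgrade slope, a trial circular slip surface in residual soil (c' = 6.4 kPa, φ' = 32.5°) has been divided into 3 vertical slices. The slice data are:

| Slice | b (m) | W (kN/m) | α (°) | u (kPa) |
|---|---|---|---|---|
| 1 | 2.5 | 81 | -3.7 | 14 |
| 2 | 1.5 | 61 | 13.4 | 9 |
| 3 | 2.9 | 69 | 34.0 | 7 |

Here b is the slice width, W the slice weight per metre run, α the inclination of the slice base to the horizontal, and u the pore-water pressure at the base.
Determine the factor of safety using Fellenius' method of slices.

FS = 2.68

Ordinary method of slices: FS = Σ[c'·Δl_i + (W_i cosα_i − u_i·Δl_i)·tanφ'] / Σ W_i sinα_i, with Δl_i = b_i / cosα_i.
Slice 1: Δl = 2.5/cos(-3.7°) = 2.505 m; N'_1 = 81·cos(-3.7°) − 14·2.505 = 45.8; c'Δl = 16.03; W sinα = -5.2
Slice 2: Δl = 1.5/cos13.4° = 1.542 m; N'_2 = 61·cos13.4° − 9·1.542 = 45.5; c'Δl = 9.87; W sinα = 14.1
Slice 3: Δl = 2.9/cos34.0° = 3.498 m; N'_3 = 69·cos34.0° − 7·3.498 = 32.7; c'Δl = 22.39; W sinα = 38.6
Σc'Δl = 48.3 kN/m; ΣN' = 123.9 kN/m; ΣW sinα = 47.5 kN/m
Resisting = 48.3 + 123.9·tan32.5° = 48.3 + 79.0 = 127.2 kN/m
FS = 127.2 / 47.5 = 2.679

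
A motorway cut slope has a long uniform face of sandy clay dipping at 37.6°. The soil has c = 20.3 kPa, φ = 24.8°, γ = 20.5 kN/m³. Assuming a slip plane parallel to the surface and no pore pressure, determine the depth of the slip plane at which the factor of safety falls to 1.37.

z = 2.66 m

Setting FS = 1.37 in FS = [c + γz cos²β tanφ] / [γz sinβ cosβ] and solving for z:
z = c / [γ cosβ (FS·sinβ − cosβ·tanφ)]
  = 20.3 / [20.5·cos37.6°·(1.37·sin37.6° − cos37.6°·tan24.8°)]
  = 20.3 / [20.5·0.7923·(1.37·0.6101 − 0.7923·0.4621)]
  = 20.3 / 7.6306 = 2.660 m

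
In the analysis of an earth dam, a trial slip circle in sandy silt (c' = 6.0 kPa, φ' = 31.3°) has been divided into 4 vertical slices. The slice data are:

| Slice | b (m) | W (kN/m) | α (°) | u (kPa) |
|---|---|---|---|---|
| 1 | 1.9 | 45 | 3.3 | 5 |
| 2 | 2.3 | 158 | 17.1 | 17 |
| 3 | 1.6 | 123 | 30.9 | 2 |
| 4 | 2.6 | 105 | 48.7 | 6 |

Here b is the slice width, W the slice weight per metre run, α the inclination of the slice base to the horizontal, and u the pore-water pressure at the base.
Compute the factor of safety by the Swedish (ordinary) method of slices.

Ordinary method of slices: FS = Σ[c'·Δl_i + (W_i cosα_i − u_i·Δl_i)·tanφ'] / Σ W_i sinα_i, with Δl_i = b_i / cosα_i.
Slice 1: Δl = 1.9/cos3.3° = 1.903 m; N'_1 = 45·cos3.3° − 5·1.903 = 35.4; c'Δl = 11.42; W sinα = 2.6
Slice 2: Δl = 2.3/cos17.1° = 2.406 m; N'_2 = 158·cos17.1° − 17·2.406 = 110.1; c'Δl = 14.44; W sinα = 46.5
Slice 3: Δl = 1.6/cos30.9° = 1.865 m; N'_3 = 123·cos30.9° − 2·1.865 = 101.8; c'Δl = 11.19; W sinα = 63.2
Slice 4: Δl = 2.6/cos48.7° = 3.939 m; N'_4 = 105·cos48.7° − 6·3.939 = 45.7; c'Δl = 23.64; W sinα = 78.9
Σc'Δl = 60.7 kN/m; ΣN' = 293.0 kN/m; ΣW sinα = 191.1 kN/m
Resisting = 60.7 + 293.0·tan31.3° = 60.7 + 178.1 = 238.8 kN/m
FS = 238.8 / 191.1 = 1.250

FS = 1.25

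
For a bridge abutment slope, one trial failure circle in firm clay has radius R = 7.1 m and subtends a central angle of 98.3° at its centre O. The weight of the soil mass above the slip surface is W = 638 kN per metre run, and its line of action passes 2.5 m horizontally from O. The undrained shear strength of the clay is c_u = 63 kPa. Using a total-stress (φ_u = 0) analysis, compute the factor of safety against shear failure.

Taking moments about the centre O, the resisting moment is provided by the undrained shear strength acting along the arc:
Arc length L_a = R·θ = 7.1·(98.3°·π/180) = 7.1·1.7157 = 12.18 m
M_R = c_u·L_a·R = 63·12.18·7.1 = 5448.6 kN·m/m
M_D = W·d = 638·2.5 = 1595.0 kN·m/m
FS = M_R / M_D = 5448.6 / 1595.0 = 3.416

FS = 3.42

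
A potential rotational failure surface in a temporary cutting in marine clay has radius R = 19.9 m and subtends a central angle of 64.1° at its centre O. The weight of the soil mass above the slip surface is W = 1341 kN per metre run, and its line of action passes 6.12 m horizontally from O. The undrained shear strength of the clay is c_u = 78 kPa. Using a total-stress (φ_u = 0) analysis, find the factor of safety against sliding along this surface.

FS = 4.21

Taking moments about the centre O, the resisting moment is provided by the undrained shear strength acting along the arc:
Arc length L_a = R·θ = 19.9·(64.1°·π/180) = 19.9·1.1188 = 22.26 m
M_R = c_u·L_a·R = 78·22.26·19.9 = 34557.0 kN·m/m
M_D = W·d = 1341·6.12 = 8206.9 kN·m/m
FS = M_R / M_D = 34557.0 / 8206.9 = 4.211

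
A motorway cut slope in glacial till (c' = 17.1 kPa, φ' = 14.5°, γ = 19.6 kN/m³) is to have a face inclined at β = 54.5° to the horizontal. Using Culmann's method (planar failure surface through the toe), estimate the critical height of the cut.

Culmann's analysis gives the critical failure plane at α_cr = (β + φ')/2 = (54.5 + 14.5)/2 = 34.5°, and the critical height
H_c = (4c'/γ) · sinβ cosφ' / [1 − cos(β − φ')]
    = (4·17.1/19.6) · sin54.5°·cos14.5° / [1 − cos(40.0°)]
    = 3.490 · 0.8141·0.9681 / [1 − 0.7660]
    = 3.490 · 0.7882 / 0.2340
    = 11.76 m

H_c = 11.76 m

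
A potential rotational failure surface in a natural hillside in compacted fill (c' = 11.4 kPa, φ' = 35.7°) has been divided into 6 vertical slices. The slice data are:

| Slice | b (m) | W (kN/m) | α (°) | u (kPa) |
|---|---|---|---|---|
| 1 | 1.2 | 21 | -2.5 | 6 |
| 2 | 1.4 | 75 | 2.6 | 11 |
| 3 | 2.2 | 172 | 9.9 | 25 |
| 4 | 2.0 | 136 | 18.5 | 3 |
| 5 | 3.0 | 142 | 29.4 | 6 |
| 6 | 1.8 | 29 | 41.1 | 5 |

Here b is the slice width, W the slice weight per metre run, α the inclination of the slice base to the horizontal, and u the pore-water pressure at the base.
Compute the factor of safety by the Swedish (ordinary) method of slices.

Ordinary method of slices: FS = Σ[c'·Δl_i + (W_i cosα_i − u_i·Δl_i)·tanφ'] / Σ W_i sinα_i, with Δl_i = b_i / cosα_i.
Slice 1: Δl = 1.2/cos(-2.5°) = 1.201 m; N'_1 = 21·cos(-2.5°) − 6·1.201 = 13.8; c'Δl = 13.69; W sinα = -0.9
Slice 2: Δl = 1.4/cos2.6° = 1.401 m; N'_2 = 75·cos2.6° − 11·1.401 = 59.5; c'Δl = 15.98; W sinα = 3.4
Slice 3: Δl = 2.2/cos9.9° = 2.233 m; N'_3 = 172·cos9.9° − 25·2.233 = 113.6; c'Δl = 25.46; W sinα = 29.6
Slice 4: Δl = 2.0/cos18.5° = 2.109 m; N'_4 = 136·cos18.5° − 3·2.109 = 122.6; c'Δl = 24.04; W sinα = 43.2
Slice 5: Δl = 3.0/cos29.4° = 3.443 m; N'_5 = 142·cos29.4° − 6·3.443 = 103.1; c'Δl = 39.26; W sinα = 69.7
Slice 6: Δl = 1.8/cos41.1° = 2.389 m; N'_6 = 29·cos41.1° − 5·2.389 = 9.9; c'Δl = 27.23; W sinα = 19.1
Σc'Δl = 145.7 kN/m; ΣN' = 422.5 kN/m; ΣW sinα = 164.0 kN/m
Resisting = 145.7 + 422.5·tan35.7° = 145.7 + 303.6 = 449.3 kN/m
FS = 449.3 / 164.0 = 2.740

FS = 2.74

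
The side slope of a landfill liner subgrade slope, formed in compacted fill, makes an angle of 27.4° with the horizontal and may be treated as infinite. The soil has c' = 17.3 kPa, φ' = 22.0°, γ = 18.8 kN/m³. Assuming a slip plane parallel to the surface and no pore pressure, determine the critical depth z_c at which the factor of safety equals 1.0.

Setting FS = 1.00 in FS = [c' + γz cos²β tanφ'] / [γz sinβ cosβ] and solving for z:
z = c' / [γ cosβ (FS·sinβ − cosβ·tanφ')]
  = 17.3 / [18.8·cos27.4°·(1.00·sin27.4° − cos27.4°·tan22.0°)]
  = 17.3 / [18.8·0.8878·(1.00·0.4602 − 0.8878·0.4040)]
  = 17.3 / 1.6941 = 10.212 m

z_c = 10.21 m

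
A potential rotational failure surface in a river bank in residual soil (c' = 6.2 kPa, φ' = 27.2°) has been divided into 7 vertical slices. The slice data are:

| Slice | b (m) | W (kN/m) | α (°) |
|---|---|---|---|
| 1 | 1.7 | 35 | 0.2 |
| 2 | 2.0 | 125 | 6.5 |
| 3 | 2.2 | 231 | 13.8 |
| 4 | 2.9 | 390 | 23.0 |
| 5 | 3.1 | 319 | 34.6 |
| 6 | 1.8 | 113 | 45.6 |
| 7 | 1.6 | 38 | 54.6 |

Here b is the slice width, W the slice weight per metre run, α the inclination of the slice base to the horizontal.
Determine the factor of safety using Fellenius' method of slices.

Ordinary method of slices: FS = Σ[c'·Δl_i + (W_i cosα_i)·tanφ'] / Σ W_i sinα_i, with Δl_i = b_i / cosα_i.
Slice 1: Δl = 1.7/cos0.2° = 1.700 m; N'_1 = 35·cos0.2° = 35.0; c'Δl = 10.54; W sinα = 0.1
Slice 2: Δl = 2.0/cos6.5° = 2.013 m; N'_2 = 125·cos6.5° = 124.2; c'Δl = 12.48; W sinα = 14.2
Slice 3: Δl = 2.2/cos13.8° = 2.265 m; N'_3 = 231·cos13.8° = 224.3; c'Δl = 14.05; W sinα = 55.1
Slice 4: Δl = 2.9/cos23.0° = 3.150 m; N'_4 = 390·cos23.0° = 359.0; c'Δl = 19.53; W sinα = 152.4
Slice 5: Δl = 3.1/cos34.6° = 3.766 m; N'_5 = 319·cos34.6° = 262.6; c'Δl = 23.35; W sinα = 181.1
Slice 6: Δl = 1.8/cos45.6° = 2.573 m; N'_6 = 113·cos45.6° = 79.1; c'Δl = 15.95; W sinα = 80.7
Slice 7: Δl = 1.6/cos54.6° = 2.762 m; N'_7 = 38·cos54.6° = 22.0; c'Δl = 17.12; W sinα = 31.0
Σc'Δl = 113.0 kN/m; ΣN' = 1106.2 kN/m; ΣW sinα = 514.6 kN/m
Resisting = 113.0 + 1106.2·tan27.2° = 113.0 + 568.5 = 681.5 kN/m
FS = 681.5 / 514.6 = 1.324

FS = 1.32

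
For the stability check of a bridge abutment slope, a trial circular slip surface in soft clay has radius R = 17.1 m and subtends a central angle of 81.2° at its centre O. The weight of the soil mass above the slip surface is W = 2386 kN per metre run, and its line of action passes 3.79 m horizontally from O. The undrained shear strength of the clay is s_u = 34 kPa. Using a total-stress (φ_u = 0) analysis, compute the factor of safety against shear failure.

FS = 1.56

Taking moments about the centre O, the resisting moment is provided by the undrained shear strength acting along the arc:
Arc length L_a = R·θ = 17.1·(81.2°·π/180) = 17.1·1.4172 = 24.23 m
M_R = s_u·L_a·R = 34·24.23·17.1 = 14089.8 kN·m/m
M_D = W·d = 2386·3.79 = 9042.9 kN·m/m
FS = M_R / M_D = 14089.8 / 9042.9 = 1.558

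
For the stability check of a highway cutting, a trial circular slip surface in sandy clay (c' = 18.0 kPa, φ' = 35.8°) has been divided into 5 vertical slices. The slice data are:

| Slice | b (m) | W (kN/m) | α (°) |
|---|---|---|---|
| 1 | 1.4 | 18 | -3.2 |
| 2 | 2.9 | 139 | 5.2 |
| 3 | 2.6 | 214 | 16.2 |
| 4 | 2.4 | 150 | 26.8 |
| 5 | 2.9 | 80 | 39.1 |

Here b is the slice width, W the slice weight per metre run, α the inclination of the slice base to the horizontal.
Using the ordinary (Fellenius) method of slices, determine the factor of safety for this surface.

FS = 3.40

Ordinary method of slices: FS = Σ[c'·Δl_i + (W_i cosα_i)·tanφ'] / Σ W_i sinα_i, with Δl_i = b_i / cosα_i.
Slice 1: Δl = 1.4/cos(-3.2°) = 1.402 m; N'_1 = 18·cos(-3.2°) = 18.0; c'Δl = 25.24; W sinα = -1.0
Slice 2: Δl = 2.9/cos5.2° = 2.912 m; N'_2 = 139·cos5.2° = 138.4; c'Δl = 52.42; W sinα = 12.6
Slice 3: Δl = 2.6/cos16.2° = 2.708 m; N'_3 = 214·cos16.2° = 205.5; c'Δl = 48.74; W sinα = 59.7
Slice 4: Δl = 2.4/cos26.8° = 2.689 m; N'_4 = 150·cos26.8° = 133.9; c'Δl = 48.40; W sinα = 67.6
Slice 5: Δl = 2.9/cos39.1° = 3.737 m; N'_5 = 80·cos39.1° = 62.1; c'Δl = 67.26; W sinα = 50.5
Σc'Δl = 242.1 kN/m; ΣN' = 557.9 kN/m; ΣW sinα = 189.4 kN/m
Resisting = 242.1 + 557.9·tan35.8° = 242.1 + 402.4 = 644.4 kN/m
FS = 644.4 / 189.4 = 3.403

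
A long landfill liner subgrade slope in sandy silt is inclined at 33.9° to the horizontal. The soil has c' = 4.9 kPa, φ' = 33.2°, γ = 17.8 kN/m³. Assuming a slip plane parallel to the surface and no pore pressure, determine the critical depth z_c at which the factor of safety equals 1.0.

z_c = 22.72 m

Setting FS = 1.00 in FS = [c' + γz cos²β tanφ'] / [γz sinβ cosβ] and solving for z:
z = c' / [γ cosβ (FS·sinβ − cosβ·tanφ')]
  = 4.9 / [17.8·cos33.9°·(1.00·sin33.9° − cos33.9°·tan33.2°)]
  = 4.9 / [17.8·0.8300·(1.00·0.5577 − 0.8300·0.6544)]
  = 4.9 / 0.2157 = 22.716 m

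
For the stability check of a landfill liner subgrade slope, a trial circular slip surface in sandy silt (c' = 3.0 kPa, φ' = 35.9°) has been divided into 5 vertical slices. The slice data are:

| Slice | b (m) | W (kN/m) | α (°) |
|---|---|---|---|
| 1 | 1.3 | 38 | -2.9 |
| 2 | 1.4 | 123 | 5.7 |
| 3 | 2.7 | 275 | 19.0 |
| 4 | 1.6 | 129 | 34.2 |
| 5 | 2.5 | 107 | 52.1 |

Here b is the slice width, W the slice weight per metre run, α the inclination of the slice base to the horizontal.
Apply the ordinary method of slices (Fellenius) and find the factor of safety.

FS = 1.81

Ordinary method of slices: FS = Σ[c'·Δl_i + (W_i cosα_i)·tanφ'] / Σ W_i sinα_i, with Δl_i = b_i / cosα_i.
Slice 1: Δl = 1.3/cos(-2.9°) = 1.302 m; N'_1 = 38·cos(-2.9°) = 38.0; c'Δl = 3.91; W sinα = -1.9
Slice 2: Δl = 1.4/cos5.7° = 1.407 m; N'_2 = 123·cos5.7° = 122.4; c'Δl = 4.22; W sinα = 12.2
Slice 3: Δl = 2.7/cos19.0° = 2.856 m; N'_3 = 275·cos19.0° = 260.0; c'Δl = 8.57; W sinα = 89.5
Slice 4: Δl = 1.6/cos34.2° = 1.935 m; N'_4 = 129·cos34.2° = 106.7; c'Δl = 5.80; W sinα = 72.5
Slice 5: Δl = 2.5/cos52.1° = 4.070 m; N'_5 = 107·cos52.1° = 65.7; c'Δl = 12.21; W sinα = 84.4
Σc'Δl = 34.7 kN/m; ΣN' = 592.8 kN/m; ΣW sinα = 256.8 kN/m
Resisting = 34.7 + 592.8·tan35.9° = 34.7 + 429.1 = 463.8 kN/m
FS = 463.8 / 256.8 = 1.806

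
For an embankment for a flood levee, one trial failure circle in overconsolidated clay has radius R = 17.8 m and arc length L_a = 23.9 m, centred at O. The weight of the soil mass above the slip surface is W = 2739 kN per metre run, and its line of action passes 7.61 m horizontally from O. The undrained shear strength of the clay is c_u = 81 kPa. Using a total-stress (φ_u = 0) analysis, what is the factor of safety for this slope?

FS = 1.65

Taking moments about the centre O, the resisting moment is provided by the undrained shear strength acting along the arc:
M_R = c_u·L_a·R = 81·23.90·17.8 = 34459.0 kN·m/m
M_D = W·d = 2739·7.61 = 20843.8 kN·m/m
FS = M_R / M_D = 34459.0 / 20843.8 = 1.653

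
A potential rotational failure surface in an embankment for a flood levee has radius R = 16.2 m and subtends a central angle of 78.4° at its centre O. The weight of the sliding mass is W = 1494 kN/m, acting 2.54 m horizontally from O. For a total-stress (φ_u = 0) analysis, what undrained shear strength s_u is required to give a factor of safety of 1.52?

s_u = 16.1 kPa

FS = s_u·L_a·R / (W·d), so s_u = FS·W·d / (L_a·R).
Arc length L_a = R·θ = 16.2·(78.4°·π/180) = 16.2·1.3683 = 22.17 m
s_u = 1.52·1494·2.54 / (22.17·16.2) = 5768.0 / 359.11 = 16.06 kPa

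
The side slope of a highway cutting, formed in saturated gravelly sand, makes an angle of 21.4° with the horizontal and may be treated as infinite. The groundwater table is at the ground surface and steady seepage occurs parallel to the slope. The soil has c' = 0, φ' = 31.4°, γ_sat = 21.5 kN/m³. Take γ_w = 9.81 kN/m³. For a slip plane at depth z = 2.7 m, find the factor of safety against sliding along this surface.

FS = 0.85

With seepage parallel to the slope and the water table at the surface, the effective normal stress on the slip plane uses the buoyant unit weight γ' = γ_sat − γ_w while the driving shear stress uses γ_sat:
FS = [c' + γ' z cos²β tanφ'] / [γ_sat z sinβ cosβ]
(For c' = 0 this reduces to FS = (γ'/γ_sat)·tanφ'/tanβ.)
γ' = 21.5 − 9.81 = 11.69 kN/m³
Numerator = 0.0 + 11.69·2.7·cos²21.4°·tan31.4° = 0.0 + 11.69·2.7·0.8669·0.6104 = 16.701 kPa
Denominator = 21.5·2.7·sin21.4°·cos21.4° = 21.5·2.7·0.3649·0.9311 = 19.721 kPa
FS = 16.701 / 19.721 = 0.847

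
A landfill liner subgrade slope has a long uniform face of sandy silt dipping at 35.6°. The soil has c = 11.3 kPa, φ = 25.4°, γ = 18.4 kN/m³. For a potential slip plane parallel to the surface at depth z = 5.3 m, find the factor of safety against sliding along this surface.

For an infinite slope with a slip plane parallel to the surface (no pore pressure): FS = [c + γz cos²β tanφ] / [γz sinβ cosβ].
γz = 18.4·5.3 = 97.52 kN/m²
Numerator = 11.3 + 97.52·cos²35.6°·tan25.4° = 11.3 + 97.52·0.6611·0.4748 = 41.914 kPa
Denominator = 97.52·sin35.6°·cos35.6° = 97.52·0.5821·0.8131 = 46.159 kPa
FS = 41.914 / 46.159 = 0.908

FS = 0.91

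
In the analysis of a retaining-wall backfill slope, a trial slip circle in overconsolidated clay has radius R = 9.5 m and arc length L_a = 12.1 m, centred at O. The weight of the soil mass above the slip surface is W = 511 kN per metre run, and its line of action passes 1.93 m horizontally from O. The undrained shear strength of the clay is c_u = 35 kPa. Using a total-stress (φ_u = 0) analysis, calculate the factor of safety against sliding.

Taking moments about the centre O, the resisting moment is provided by the undrained shear strength acting along the arc:
M_R = c_u·L_a·R = 35·12.10·9.5 = 4023.2 kN·m/m
M_D = W·d = 511·1.93 = 986.2 kN·m/m
FS = M_R / M_D = 4023.2 / 986.2 = 4.079

FS = 4.08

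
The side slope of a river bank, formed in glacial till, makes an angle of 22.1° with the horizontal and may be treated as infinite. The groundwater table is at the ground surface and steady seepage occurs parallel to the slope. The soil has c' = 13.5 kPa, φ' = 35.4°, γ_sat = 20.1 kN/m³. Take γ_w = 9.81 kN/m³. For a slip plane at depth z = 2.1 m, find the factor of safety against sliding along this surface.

With seepage parallel to the slope and the water table at the surface, the effective normal stress on the slip plane uses the buoyant unit weight γ' = γ_sat − γ_w while the driving shear stress uses γ_sat:
FS = [c' + γ' z cos²β tanφ'] / [γ_sat z sinβ cosβ]
γ' = 20.1 − 9.81 = 10.29 kN/m³
Numerator = 13.5 + 10.29·2.1·cos²22.1°·tan35.4° = 13.5 + 10.29·2.1·0.8585·0.7107 = 26.683 kPa
Denominator = 20.1·2.1·sin22.1°·cos22.1° = 20.1·2.1·0.3762·0.9265 = 14.714 kPa
FS = 26.683 / 14.714 = 1.813

FS = 1.81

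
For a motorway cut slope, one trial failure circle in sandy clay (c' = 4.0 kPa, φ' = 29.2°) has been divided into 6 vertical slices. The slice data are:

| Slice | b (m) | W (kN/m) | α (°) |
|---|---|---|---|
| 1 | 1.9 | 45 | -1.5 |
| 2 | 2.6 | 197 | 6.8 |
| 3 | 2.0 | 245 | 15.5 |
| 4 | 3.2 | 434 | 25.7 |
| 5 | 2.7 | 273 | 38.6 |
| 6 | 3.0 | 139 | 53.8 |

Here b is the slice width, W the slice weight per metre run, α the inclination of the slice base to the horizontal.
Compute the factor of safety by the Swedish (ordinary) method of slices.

Ordinary method of slices: FS = Σ[c'·Δl_i + (W_i cosα_i)·tanφ'] / Σ W_i sinα_i, with Δl_i = b_i / cosα_i.
Slice 1: Δl = 1.9/cos(-1.5°) = 1.901 m; N'_1 = 45·cos(-1.5°) = 45.0; c'Δl = 7.60; W sinα = -1.2
Slice 2: Δl = 2.6/cos6.8° = 2.618 m; N'_2 = 197·cos6.8° = 195.6; c'Δl = 10.47; W sinα = 23.3
Slice 3: Δl = 2.0/cos15.5° = 2.075 m; N'_3 = 245·cos15.5° = 236.1; c'Δl = 8.30; W sinα = 65.5
Slice 4: Δl = 3.2/cos25.7° = 3.551 m; N'_4 = 434·cos25.7° = 391.1; c'Δl = 14.21; W sinα = 188.2
Slice 5: Δl = 2.7/cos38.6° = 3.455 m; N'_5 = 273·cos38.6° = 213.4; c'Δl = 13.82; W sinα = 170.3
Slice 6: Δl = 3.0/cos53.8° = 5.080 m; N'_6 = 139·cos53.8° = 82.1; c'Δl = 20.32; W sinα = 112.2
Σc'Δl = 74.7 kN/m; ΣN' = 1163.2 kN/m; ΣW sinα = 558.3 kN/m
Resisting = 74.7 + 1163.2·tan29.2° = 74.7 + 650.1 = 724.8 kN/m
FS = 724.8 / 558.3 = 1.298

FS = 1.30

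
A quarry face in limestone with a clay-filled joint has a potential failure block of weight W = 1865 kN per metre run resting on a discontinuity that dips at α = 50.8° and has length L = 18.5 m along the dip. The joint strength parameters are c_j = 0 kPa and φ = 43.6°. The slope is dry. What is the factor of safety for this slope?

Resolving the block weight along and normal to the plane and applying the Mohr–Coulomb strength on the joint:
N' = W cosα = 1865·cos50.8° = 1178.7 kN/m
Driving force T = W sinα = 1865·sin50.8° = 1445.3 kN/m
Resisting force R = c_j·L + N'·tanφ = 0·18.5 + 1178.7·tan43.6° = 0.0 + 1122.5 = 1122.5 kN/m
FS = R / T = 1122.5 / 1445.3 = 0.777

FS = 0.78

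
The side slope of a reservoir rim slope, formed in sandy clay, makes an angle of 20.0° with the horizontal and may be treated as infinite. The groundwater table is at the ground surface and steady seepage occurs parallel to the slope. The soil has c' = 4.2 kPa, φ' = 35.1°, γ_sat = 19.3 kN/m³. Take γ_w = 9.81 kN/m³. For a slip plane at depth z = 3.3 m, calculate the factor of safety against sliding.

FS = 1.15

With seepage parallel to the slope and the water table at the surface, the effective normal stress on the slip plane uses the buoyant unit weight γ' = γ_sat − γ_w while the driving shear stress uses γ_sat:
FS = [c' + γ' z cos²β tanφ'] / [γ_sat z sinβ cosβ]
γ' = 19.3 − 9.81 = 9.49 kN/m³
Numerator = 4.2 + 9.49·3.3·cos²20.0°·tan35.1° = 4.2 + 9.49·3.3·0.8830·0.7028 = 23.635 kPa
Denominator = 19.3·3.3·sin20.0°·cos20.0° = 19.3·3.3·0.3420·0.9397 = 20.470 kPa
FS = 23.635 / 20.470 = 1.155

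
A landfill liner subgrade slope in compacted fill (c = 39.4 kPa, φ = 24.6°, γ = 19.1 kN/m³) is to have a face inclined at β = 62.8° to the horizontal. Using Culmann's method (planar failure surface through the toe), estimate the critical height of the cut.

H_c = 31.16 m

Culmann's analysis gives the critical failure plane at α_cr = (β + φ)/2 = (62.8 + 24.6)/2 = 43.7°, and the critical height
H_c = (4c/γ) · sinβ cosφ / [1 − cos(β − φ)]
    = (4·39.4/19.1) · sin62.8°·cos24.6° / [1 − cos(38.2°)]
    = 8.251 · 0.8894·0.9092 / [1 − 0.7859]
    = 8.251 · 0.8087 / 0.2141
    = 31.16 m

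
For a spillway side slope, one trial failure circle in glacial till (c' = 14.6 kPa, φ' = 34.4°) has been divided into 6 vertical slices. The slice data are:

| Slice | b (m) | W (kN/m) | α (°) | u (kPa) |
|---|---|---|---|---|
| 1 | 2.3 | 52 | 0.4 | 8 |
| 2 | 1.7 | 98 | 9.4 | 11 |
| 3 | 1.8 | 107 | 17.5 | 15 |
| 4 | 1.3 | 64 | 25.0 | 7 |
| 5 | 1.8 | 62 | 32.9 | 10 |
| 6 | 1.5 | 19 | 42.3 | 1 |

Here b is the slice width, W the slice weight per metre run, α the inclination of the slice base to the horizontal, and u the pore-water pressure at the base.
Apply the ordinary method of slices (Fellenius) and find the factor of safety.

FS = 2.92

Ordinary method of slices: FS = Σ[c'·Δl_i + (W_i cosα_i − u_i·Δl_i)·tanφ'] / Σ W_i sinα_i, with Δl_i = b_i / cosα_i.
Slice 1: Δl = 2.3/cos0.4° = 2.300 m; N'_1 = 52·cos0.4° − 8·2.300 = 33.6; c'Δl = 33.58; W sinα = 0.4
Slice 2: Δl = 1.7/cos9.4° = 1.723 m; N'_2 = 98·cos9.4° − 11·1.723 = 77.7; c'Δl = 25.16; W sinα = 16.0
Slice 3: Δl = 1.8/cos17.5° = 1.887 m; N'_3 = 107·cos17.5° − 15·1.887 = 73.7; c'Δl = 27.56; W sinα = 32.2
Slice 4: Δl = 1.3/cos25.0° = 1.434 m; N'_4 = 64·cos25.0° − 7·1.434 = 48.0; c'Δl = 20.94; W sinα = 27.0
Slice 5: Δl = 1.8/cos32.9° = 2.144 m; N'_5 = 62·cos32.9° − 10·2.144 = 30.6; c'Δl = 31.30; W sinα = 33.7
Slice 6: Δl = 1.5/cos42.3° = 2.028 m; N'_6 = 19·cos42.3° − 1·2.028 = 12.0; c'Δl = 29.61; W sinα = 12.8
Σc'Δl = 168.1 kN/m; ΣN' = 275.7 kN/m; ΣW sinα = 122.1 kN/m
Resisting = 168.1 + 275.7·tan34.4° = 168.1 + 188.8 = 356.9 kN/m
FS = 356.9 / 122.1 = 2.924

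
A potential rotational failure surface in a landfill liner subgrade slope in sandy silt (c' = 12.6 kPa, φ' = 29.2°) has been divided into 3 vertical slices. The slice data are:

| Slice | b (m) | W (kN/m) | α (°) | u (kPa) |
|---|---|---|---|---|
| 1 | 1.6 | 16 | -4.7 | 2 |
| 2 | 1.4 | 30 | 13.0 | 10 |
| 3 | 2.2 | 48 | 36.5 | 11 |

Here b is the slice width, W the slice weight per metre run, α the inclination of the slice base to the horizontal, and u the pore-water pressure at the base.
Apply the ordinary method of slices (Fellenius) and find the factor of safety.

FS = 2.74

Ordinary method of slices: FS = Σ[c'·Δl_i + (W_i cosα_i − u_i·Δl_i)·tanφ'] / Σ W_i sinα_i, with Δl_i = b_i / cosα_i.
Slice 1: Δl = 1.6/cos(-4.7°) = 1.605 m; N'_1 = 16·cos(-4.7°) − 2·1.605 = 12.7; c'Δl = 20.23; W sinα = -1.3
Slice 2: Δl = 1.4/cos13.0° = 1.437 m; N'_2 = 30·cos13.0° − 10·1.437 = 14.9; c'Δl = 18.10; W sinα = 6.7
Slice 3: Δl = 2.2/cos36.5° = 2.737 m; N'_3 = 48·cos36.5° − 11·2.737 = 8.5; c'Δl = 34.48; W sinα = 28.6
Σc'Δl = 72.8 kN/m; ΣN' = 36.1 kN/m; ΣW sinα = 34.0 kN/m
Resisting = 72.8 + 36.1·tan29.2° = 72.8 + 20.2 = 93.0 kN/m
FS = 93.0 / 34.0 = 2.736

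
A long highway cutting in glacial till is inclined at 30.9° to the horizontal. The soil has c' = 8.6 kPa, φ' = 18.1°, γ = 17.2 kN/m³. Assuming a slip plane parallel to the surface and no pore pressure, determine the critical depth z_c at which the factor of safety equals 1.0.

z_c = 2.50 m

Setting FS = 1.00 in FS = [c' + γz cos²β tanφ'] / [γz sinβ cosβ] and solving for z:
z = c' / [γ cosβ (FS·sinβ − cosβ·tanφ')]
  = 8.6 / [17.2·cos30.9°·(1.00·sin30.9° − cos30.9°·tan18.1°)]
  = 8.6 / [17.2·0.8581·(1.00·0.5135 − 0.8581·0.3269)]
  = 8.6 / 3.4400 = 2.500 m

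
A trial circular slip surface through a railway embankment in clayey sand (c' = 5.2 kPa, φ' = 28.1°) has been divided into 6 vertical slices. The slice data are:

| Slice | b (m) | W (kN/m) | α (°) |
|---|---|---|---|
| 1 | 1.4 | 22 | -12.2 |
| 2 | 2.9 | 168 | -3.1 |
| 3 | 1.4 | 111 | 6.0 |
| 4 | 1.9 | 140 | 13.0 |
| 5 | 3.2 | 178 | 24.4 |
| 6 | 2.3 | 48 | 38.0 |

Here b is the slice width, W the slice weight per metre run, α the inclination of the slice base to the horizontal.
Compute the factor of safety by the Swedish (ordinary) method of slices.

FS = 3.12

Ordinary method of slices: FS = Σ[c'·Δl_i + (W_i cosα_i)·tanφ'] / Σ W_i sinα_i, with Δl_i = b_i / cosα_i.
Slice 1: Δl = 1.4/cos(-12.2°) = 1.432 m; N'_1 = 22·cos(-12.2°) = 21.5; c'Δl = 7.45; W sinα = -4.6
Slice 2: Δl = 2.9/cos(-3.1°) = 2.904 m; N'_2 = 168·cos(-3.1°) = 167.8; c'Δl = 15.10; W sinα = -9.1
Slice 3: Δl = 1.4/cos6.0° = 1.408 m; N'_3 = 111·cos6.0° = 110.4; c'Δl = 7.32; W sinα = 11.6
Slice 4: Δl = 1.9/cos13.0° = 1.950 m; N'_4 = 140·cos13.0° = 136.4; c'Δl = 10.14; W sinα = 31.5
Slice 5: Δl = 3.2/cos24.4° = 3.514 m; N'_5 = 178·cos24.4° = 162.1; c'Δl = 18.27; W sinα = 73.5
Slice 6: Δl = 2.3/cos38.0° = 2.919 m; N'_6 = 48·cos38.0° = 37.8; c'Δl = 15.18; W sinα = 29.6
Σc'Δl = 73.5 kN/m; ΣN' = 636.0 kN/m; ΣW sinα = 132.4 kN/m
Resisting = 73.5 + 636.0·tan28.1° = 73.5 + 339.6 = 413.0 kN/m
FS = 413.0 / 132.4 = 3.119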